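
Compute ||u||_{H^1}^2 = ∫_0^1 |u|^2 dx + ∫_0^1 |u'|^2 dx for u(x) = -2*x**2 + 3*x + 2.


||u||_{H^1}^2 = 157/15

The H^1 norm (squared) on an interval (0, L) is
  ||u||_{H^1}^2 = ∫_0^L u(x)^2 dx + ∫_0^L u'(x)^2 dx.
Compute u'(x) = 3 - 4*x.
Then u(x)^2 = 4*x**4 - 12*x**3 + x**2 + 12*x + 4 and u'(x)^2 = 16*x**2 - 24*x + 9.
Integrate each monomial from 0 to 1 using ∫_0^1 c·x^n dx = c·1^(n+1)/(n+1):
  ∫_0^1 u(x)^2 dx = ∫_0^1 (4*x^4 - 12*x^3 + x^2 + 12*x + 4) dx. Term by term:
    ∫_0^1 4*x^4 dx = 4/5;  ∫_0^1 -12*x^3 dx = -3;  ∫_0^1 x^2 dx = 1/3;
    ∫_0^1 12*x dx = 6;  ∫_0^1 4 dx = 4.
  Sum: 4/5 − 3 + 1/3 + 6 + 4 = 122/15.
  ∫_0^1 u'(x)^2 dx = ∫_0^1 (16*x^2 - 24*x + 9) dx. Term by term:
    ∫_0^1 16*x^2 dx = 16/3;  ∫_0^1 -24*x dx = -12;  ∫_0^1 9 dx = 9.
  Sum: 16/3 − 12 + 9 = 7/3.
Adding: ||u||_{H^1}^2 = 122/15 + 7/3 = 157/15.


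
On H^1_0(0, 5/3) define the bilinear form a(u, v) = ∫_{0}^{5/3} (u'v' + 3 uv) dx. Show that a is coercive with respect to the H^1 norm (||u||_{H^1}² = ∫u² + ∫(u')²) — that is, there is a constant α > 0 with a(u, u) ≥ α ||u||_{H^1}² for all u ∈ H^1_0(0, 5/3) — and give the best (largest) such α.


α = 1

Coercivity of a(·,·) on H^1_0(0, 5/3) means a(u, u) ≥ α ||u||_{H^1}² for every u ∈ H^1_0.
The interval has length L = 5/3, and Poincaré/coercivity depend only on L. Here a(u, u) = ∫(u')² + (3)·∫u².
Here c = 3 ≥ 1, so a(u,u) = ∫(u')² + c∫u² ≥ ∫(u')² + ∫u² = ||u||_{H^1}², i.e. α = 1 works. No larger α is possible: a(u,u) ≥ α||u||_{H^1}² means (1−α)∫(u')² ≥ (α−c)∫u², and for the modes u_n = sin(nπ(x−x₀)/L) (x₀ the left endpoint) one has ∫u_n²/∫(u_n')² = (L/(nπ))² → 0, so a(u_n,u_n)/||u_n||_{H^1}² → 1. Hence the optimal constant is α = 1.
Therefore α = 1.


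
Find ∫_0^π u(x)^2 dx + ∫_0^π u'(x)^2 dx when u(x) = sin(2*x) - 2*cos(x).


||u||_{H^1(0,π)}^2 = -32/3 + 13*π/2

u'(x) = 2*sin(x) + 2*cos(2*x).
Expand u² and (u')² and integrate term by term on (0, π), using: for integers n ≥ 1, ∫_0^π sin²(nx) dx = ∫_0^π cos²(nx) dx = π/2; for n ≠ n', ∫_0^π sin(nx)sin(n'x) dx = ∫_0^π cos(nx)cos(n'x) dx = 0; and by product-to-sum, ∫_0^π sin(nx)cos(n'x) dx = ½∫_0^π [sin((n+n')x) + sin((n−n')x)] dx, which is 0 when n+n' is even and 2n/(n²−n'²) when n+n' is odd (it need not vanish on (0, π)).
  u² squared terms: (-2)²·∫cos(x)² dx = 4·π/2 = 2*π;  (1)²·∫sin(2x)² dx = 1·π/2 = π/2.
  u² cross terms: 2·(-2)·(1)·∫cos(x)·sin(2x) dx = -4·(4/3) = -16/3.
  So ∫_0^π u² dx = 2*π + π/2 − 16/3 = -16/3 + 5*π/2.
  (u')² squared terms: (2)²·∫cos(2x)² dx = 4·π/2 = 2*π;  (2)²·∫sin(x)² dx = 4·π/2 = 2*π.
  (u')² cross terms: 2·(2)·(2)·∫cos(2x)·sin(x) dx = 8·(-2/3) = -16/3.
  So ∫_0^π (u')² dx = 2*π + 2*π − 16/3 = -16/3 + 4*π.
||u||_{H^1}^2 = (-16/3 + 5*π/2) + (-16/3 + 4*π) = -32/3 + 13*π/2.


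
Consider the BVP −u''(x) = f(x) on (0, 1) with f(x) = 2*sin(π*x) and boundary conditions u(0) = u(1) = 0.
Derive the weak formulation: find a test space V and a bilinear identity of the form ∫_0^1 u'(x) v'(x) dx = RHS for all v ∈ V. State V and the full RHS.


V = H^1_0(0, 1) (so v(0) = v(1) = 0); weak form: ∫_0^1 u'v' dx = ∫_0^1 (2*sin(π*x)) v dx for all v ∈ V.

Multiply both sides by a test function v and integrate from 0 to 1:
  ∫_0^1 −u''(x) v(x) dx = ∫_0^1 f(x) v(x) dx.
Integrate the LHS by parts once:
  ∫_0^1 −u'' v dx = −[u'(x) v(x)]_0^1 + ∫_0^1 u'(x) v'(x) dx.
Thus ∫_0^1 u'(x) v'(x) dx = ∫_0^1 f(x) v(x) dx + [u'(x) v(x)]_0^1.
Choose V so that boundary terms are either known or forced to vanish.
u is Dirichlet: u(0) = u(1) = 0. Let V = H^1_0(0, 1); then v(0) = v(1) = 0, and [u' v]_0^1 = 0.
Weak formulation: find u (satisfying any essential BC) such that ∫_0^1 u'(x) v'(x) dx = ∫_0^1 f v dx for all v ∈ V.
Substituting f(x) = 2*sin(π*x), the right-hand side is ∫_0^1 (2*sin(π*x)) v dx.


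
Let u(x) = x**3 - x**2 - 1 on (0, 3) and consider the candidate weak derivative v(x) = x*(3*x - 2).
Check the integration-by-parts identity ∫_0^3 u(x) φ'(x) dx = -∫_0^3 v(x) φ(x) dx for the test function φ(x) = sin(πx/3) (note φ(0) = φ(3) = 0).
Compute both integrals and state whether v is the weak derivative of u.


LHS = -63/π + 324/π^3, RHS = -63/π + 324/π^3. Yes, v = u' weakly.

u(x) = x**3 - x**2 - 1, classical derivative u'(x) = 3*x**2 - 2*x.
φ(x) = sin(πx/3), so φ'(x) = π*cos(π*x/3)/3.
Note φ(0) = φ(3) = 0, so the boundary term u·φ vanishes.
LHS = ∫_0^3 u(x) φ'(x) dx = ∫_0^3 (π*x^3*cos(π*x/3)/3 - π*x^2*cos(π*x/3)/3 - π*cos(π*x/3)/3) dx. Term by term:
  ∫_0^3 -π*cos(π*x/3)/3 dx = 0;  ∫_0^3 -π*x^2*cos(π*x/3)/3 dx = 18/π;  ∫_0^3 π*x^3*cos(π*x/3)/3 dx = -81/π + 324/π^3.
Sum: 0 + 18/π + -81/π + 324/π^3 = -63/π + 324/π^3.
So LHS = -63/π + 324/π^3.
∫_0^3 v(x) φ(x) dx = ∫_0^3 (3*x^2*sin(π*x/3) - 2*x*sin(π*x/3)) dx. Term by term:
  ∫_0^3 -2*x*sin(π*x/3) dx = -18/π;  ∫_0^3 3*x^2*sin(π*x/3) dx = -324/π^3 + 81/π.
Sum: -18/π + -324/π^3 + 81/π = -324/π^3 + 63/π.
So RHS = -∫_0^3 v(x) φ(x) dx = -63/π + 324/π^3.
LHS = RHS, so the identity holds for this test φ.
Moreover u is smooth here and v(x) = u'(x) = 3*x**2 - 2*x pointwise, so the identity holds for every test function. Hence v is the weak derivative of u.


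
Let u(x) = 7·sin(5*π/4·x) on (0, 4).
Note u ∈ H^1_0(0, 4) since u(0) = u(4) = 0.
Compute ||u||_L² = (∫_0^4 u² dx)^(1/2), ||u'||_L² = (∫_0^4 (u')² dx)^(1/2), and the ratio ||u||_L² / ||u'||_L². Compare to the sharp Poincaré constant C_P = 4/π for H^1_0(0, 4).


||u||_L² / ||u'||_L² = 4/(5*π) < C_P = 4/π.

u(x) = 7·sin(5*π/4·x), so u'(x) = 35*π*cos(5*π*x/4)/4.
Writing u(x) = A·sin(kπx/L) with A = 7 and k = 5, use ∫_0^L sin²(kπx/L) dx = L/2 and ∫_0^L cos²(kπx/L) dx = L/2.
u² = 49·sin²(5*π/4·x) and (u')² = 1225*π^2/16·cos²(5*π/4·x), and each of sin², cos² integrates to L/2 = 2 over (0, 4).
∫_0^4 u² dx = 98, so ||u||_L² = 7*sqrt(2).
∫_0^4 (u')² dx = 1225*π^2/8, so ||u'||_L² = 35*sqrt(2)*π/4.
Ratio ||u||_L² / ||u'||_L² = 4/(5*π).
Sharp Poincaré constant on H^1_0(0, 4) is C_P = L/π = 4/π, achieved by sin(π/4·x).
This is the k = 5 harmonic; the ratio L/(kπ) is strictly less than C_P = L/π, consistent with the sharp inequality ||u||_L² ≤ C_P ||u'||_L².


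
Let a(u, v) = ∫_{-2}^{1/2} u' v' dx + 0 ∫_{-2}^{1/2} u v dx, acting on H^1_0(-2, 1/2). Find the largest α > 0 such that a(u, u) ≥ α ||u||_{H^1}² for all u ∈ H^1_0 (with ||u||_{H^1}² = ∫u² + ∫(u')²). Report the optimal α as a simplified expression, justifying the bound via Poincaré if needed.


α = 4*π^2/(25 + 4*π^2)

Coercivity of a(·,·) on H^1_0(-2, 1/2) means a(u, u) ≥ α ||u||_{H^1}² for every u ∈ H^1_0.
The interval has length L = 5/2, and Poincaré/coercivity depend only on L. Here a(u, u) = ∫(u')² + (0)·∫u².
Here c = 0, so a(u,u) = ∫(u')² alone. The condition a(u,u) ≥ α||u||_{H^1}² reads (1−α)∫(u')² ≥ (α−c)∫u². Any admissible α is ≤ 1 (rapidly oscillating u have ∫u²/∫(u')² → 0), and α = 1 would force 0 ≥ (1−c)∫u², impossible since c < 1; so 1−α > 0. By the sharp Poincaré inequality on H^1_0 of an interval of length L, ∫(u')² ≥ (π/L)²∫u² with equality for the first sine mode sin(π(x−x₀)/L) (x₀ the left endpoint), so the inequality holds for all u iff (1−α)(π/L)² ≥ α − c, i.e. α ≤ ((π/L)² + c)/((π/L)² + 1) = (1 + c(L/π)²)/(1 + (L/π)²). (Direct route, valid since c ≤ 0: Poincaré gives c∫u² ≥ c(L/π)²∫(u')², so a(u,u) ≥ (1 + c(L/π)²)∫(u')², while ||u||_{H^1}² ≤ (1 + (L/π)²)∫(u')²; dividing yields the same α.) With (π/L)² = 4*π^2/25 and c = 0, the largest admissible constant is α = ((π/L)² + c)/((π/L)² + 1).
Simplifying, α = 4*π^2/(25 + 4*π^2).


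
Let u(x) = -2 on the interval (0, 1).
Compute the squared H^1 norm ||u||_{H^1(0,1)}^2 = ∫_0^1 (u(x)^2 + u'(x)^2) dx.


||u||_{H^1}^2 = 4

The H^1 norm (squared) on an interval (0, L) is
  ||u||_{H^1}^2 = ∫_0^L u(x)^2 dx + ∫_0^L u'(x)^2 dx.
Compute u'(x) = 0.
Then u(x)^2 = 4 and u'(x)^2 = 0.
Integrate each monomial from 0 to 1 using ∫_0^1 c·x^n dx = c·1^(n+1)/(n+1):
  ∫_0^1 u(x)^2 dx = ∫_0^1 (4) dx. Term by term:
    ∫_0^1 4 dx = 4.
  ∫_0^1 u'(x)^2 dx = ∫_0^1 (0) dx. Term by term:
    ∫_0^1 0 dx = 0.
Adding: ||u||_{H^1}^2 = 4 + 0 = 4.


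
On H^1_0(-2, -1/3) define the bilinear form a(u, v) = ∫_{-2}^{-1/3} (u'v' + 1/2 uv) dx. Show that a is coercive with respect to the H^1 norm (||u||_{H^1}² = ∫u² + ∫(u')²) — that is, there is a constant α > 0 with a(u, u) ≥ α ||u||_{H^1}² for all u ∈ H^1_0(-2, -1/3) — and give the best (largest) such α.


α = (25 + 18*π^2)/(2*(25 + 9*π^2))

Coercivity of a(·,·) on H^1_0(-2, -1/3) means a(u, u) ≥ α ||u||_{H^1}² for every u ∈ H^1_0.
The interval has length L = 5/3, and Poincaré/coercivity depend only on L. Here a(u, u) = ∫(u')² + (1/2)·∫u².
Here 0 < c = 1/2 < 1. The condition a(u,u) ≥ α||u||_{H^1}² reads (1−α)∫(u')² ≥ (α−c)∫u². Any admissible α is ≤ 1 (rapidly oscillating u have ∫u²/∫(u')² → 0), and α = 1 would force 0 ≥ (1−c)∫u², impossible since c < 1; so 1−α > 0. By the sharp Poincaré inequality on H^1_0 of an interval of length L, ∫(u')² ≥ (π/L)²∫u² with equality for the first sine mode sin(π(x−x₀)/L) (x₀ the left endpoint), so the inequality holds for all u iff (1−α)(π/L)² ≥ α − c, i.e. α ≤ ((π/L)² + c)/((π/L)² + 1) = (1 + c(L/π)²)/(1 + (L/π)²). With (π/L)² = 9*π^2/25 and c = 1/2, the largest admissible constant is α = ((π/L)² + c)/((π/L)² + 1).
Simplifying, α = (25 + 18*π^2)/(2*(25 + 9*π^2)).


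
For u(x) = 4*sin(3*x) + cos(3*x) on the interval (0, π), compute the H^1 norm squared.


||u||_{H^1(0,π)}^2 = 85*π

u'(x) = -3*sin(3*x) + 12*cos(3*x).
Expand u² and (u')² and integrate term by term on (0, π), using: for integers n ≥ 1, ∫_0^π sin²(nx) dx = ∫_0^π cos²(nx) dx = π/2; for n ≠ n', ∫_0^π sin(nx)sin(n'x) dx = ∫_0^π cos(nx)cos(n'x) dx = 0; and by product-to-sum, ∫_0^π sin(nx)cos(n'x) dx = ½∫_0^π [sin((n+n')x) + sin((n−n')x)] dx, which is 0 when n+n' is even and 2n/(n²−n'²) when n+n' is odd (it need not vanish on (0, π)).
  u² squared terms: (4)²·∫sin(3x)² dx = 16·π/2 = 8*π;  (1)²·∫cos(3x)² dx = 1·π/2 = π/2.
  u² cross terms: 2·(4)·(1)·∫sin(3x)·cos(3x) dx = 8·(0) = 0.
  So ∫_0^π u² dx = 8*π + π/2 + 0 = 17*π/2.
  (u')² squared terms: (-3)²·∫sin(3x)² dx = 9·π/2 = 9*π/2;  (12)²·∫cos(3x)² dx = 144·π/2 = 72*π.
  (u')² cross terms: 2·(-3)·(12)·∫sin(3x)·cos(3x) dx = -72·(0) = 0.
  So ∫_0^π (u')² dx = 9*π/2 + 72*π + 0 = 153*π/2.
||u||_{H^1}^2 = (17*π/2) + (153*π/2) = 85*π.


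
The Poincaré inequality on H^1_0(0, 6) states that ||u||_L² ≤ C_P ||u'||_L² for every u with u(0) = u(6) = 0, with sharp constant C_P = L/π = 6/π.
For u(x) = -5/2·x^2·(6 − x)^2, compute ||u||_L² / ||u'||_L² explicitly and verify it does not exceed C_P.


||u||_L² / ||u'||_L² = sqrt(3) < C_P = 6/π.

u(x) = -5/2·x^2·(6 − x)^2, so u'(x) = 10*x*(-x^2 + 9*x - 18).
u(x) = -5/2·x^2·(6 − x)^2 vanishes at x = 0 and x = 6, so u ∈ H^1_0(0, 6). Differentiate via the product rule and integrate the resulting polynomials term by term.
  ∫_0^6 u² dx = ∫_0^6 (25*x^8/4 - 150*x^7 + 1350*x^6 - 5400*x^5 + 8100*x^4) dx. Term by term:
    ∫_0^6 25*x^8/4 dx = 6998400;  ∫_0^6 -150*x^7 dx = -31492800;  ∫_0^6 1350*x^6 dx = 377913600/7;
    ∫_0^6 -5400*x^5 dx = -41990400;  ∫_0^6 8100*x^4 dx = 12597120.
  Sum: 6998400 − 31492800 + 377913600/7 − 41990400 + 12597120 = 699840/7.
  ∫_0^6 (u')² dx = ∫_0^6 (100*x^6 - 1800*x^5 + 11700*x^4 - 32400*x^3 + 32400*x^2) dx. Term by term:
    ∫_0^6 100*x^6 dx = 27993600/7;  ∫_0^6 -1800*x^5 dx = -13996800;  ∫_0^6 11700*x^4 dx = 18195840;
    ∫_0^6 -32400*x^3 dx = -10497600;  ∫_0^6 32400*x^2 dx = 2332800.
  Sum: 27993600/7 − 13996800 + 18195840 − 10497600 + 2332800 = 233280/7.
∫_0^6 u² dx = 699840/7, so ||u||_L² = 216*sqrt(105)/7.
∫_0^6 (u')² dx = 233280/7, so ||u'||_L² = 216*sqrt(35)/7.
Ratio ||u||_L² / ||u'||_L² = sqrt(3).
Sharp Poincaré constant on H^1_0(0, 6) is C_P = L/π = 6/π, achieved by sin(π/6·x).
A polynomial bump cannot attain the sharp Poincaré constant (only the first sine eigenfunction does), so the ratio is strictly less than C_P, consistent with ||u||_L² ≤ C_P ||u'||_L².


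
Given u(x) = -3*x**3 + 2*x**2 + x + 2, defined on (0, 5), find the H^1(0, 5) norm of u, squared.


||u||_{H^1}^2 = 2237300/21

The H^1 norm (squared) on an interval (0, L) is
  ||u||_{H^1}^2 = ∫_0^L u(x)^2 dx + ∫_0^L u'(x)^2 dx.
Compute u'(x) = -9*x**2 + 4*x + 1.
Then u(x)^2 = 9*x**6 - 12*x**5 - 2*x**4 - 8*x**3 + 9*x**2 + 4*x + 4 and u'(x)^2 = 81*x**4 - 72*x**3 - 2*x**2 + 8*x + 1.
Integrate each monomial from 0 to 5 using ∫_0^5 c·x^n dx = c·5^(n+1)/(n+1):
  ∫_0^5 u(x)^2 dx = ∫_0^5 (9*x^6 - 12*x^5 - 2*x^4 - 8*x^3 + 9*x^2 + 4*x + 4) dx. Term by term:
    ∫_0^5 9*x^6 dx = 703125/7;  ∫_0^5 -12*x^5 dx = -31250;  ∫_0^5 -2*x^4 dx = -1250;
    ∫_0^5 -8*x^3 dx = -1250;  ∫_0^5 9*x^2 dx = 375;  ∫_0^5 4*x dx = 50;
    ∫_0^5 4 dx = 20.
  Sum: 703125/7 − 31250 − 1250 − 1250 + 375 + 50 + 20 = 469990/7.
  ∫_0^5 u'(x)^2 dx = ∫_0^5 (81*x^4 - 72*x^3 - 2*x^2 + 8*x + 1) dx. Term by term:
    ∫_0^5 81*x^4 dx = 50625;  ∫_0^5 -72*x^3 dx = -11250;  ∫_0^5 -2*x^2 dx = -250/3;
    ∫_0^5 8*x dx = 100;  ∫_0^5 1 dx = 5.
  Sum: 50625 − 11250 − 250/3 + 100 + 5 = 118190/3.
Adding: ||u||_{H^1}^2 = 469990/7 + 118190/3 = 2237300/21.


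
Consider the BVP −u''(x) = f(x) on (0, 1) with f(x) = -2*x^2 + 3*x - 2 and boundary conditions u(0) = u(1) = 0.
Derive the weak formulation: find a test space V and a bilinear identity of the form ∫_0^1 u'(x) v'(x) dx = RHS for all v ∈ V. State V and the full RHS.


V = H^1_0(0, 1) (so v(0) = v(1) = 0); weak form: ∫_0^1 u'v' dx = ∫_0^1 (-2*x^2 + 3*x - 2) v dx for all v ∈ V.

Multiply both sides by a test function v and integrate from 0 to 1:
  ∫_0^1 −u''(x) v(x) dx = ∫_0^1 f(x) v(x) dx.
Integrate the LHS by parts once:
  ∫_0^1 −u'' v dx = −[u'(x) v(x)]_0^1 + ∫_0^1 u'(x) v'(x) dx.
Thus ∫_0^1 u'(x) v'(x) dx = ∫_0^1 f(x) v(x) dx + [u'(x) v(x)]_0^1.
Choose V so that boundary terms are either known or forced to vanish.
u is Dirichlet: u(0) = u(1) = 0. Let V = H^1_0(0, 1); then v(0) = v(1) = 0, and [u' v]_0^1 = 0.
Weak formulation: find u (satisfying any essential BC) such that ∫_0^1 u'(x) v'(x) dx = ∫_0^1 f v dx for all v ∈ V.
Substituting f(x) = -2*x^2 + 3*x - 2, the right-hand side is ∫_0^1 (-2*x^2 + 3*x - 2) v dx.


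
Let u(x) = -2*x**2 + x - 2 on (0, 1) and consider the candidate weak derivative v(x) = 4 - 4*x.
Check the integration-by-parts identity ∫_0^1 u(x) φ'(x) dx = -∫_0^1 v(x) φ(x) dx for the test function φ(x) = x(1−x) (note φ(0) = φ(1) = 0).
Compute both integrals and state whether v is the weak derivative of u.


LHS = 1/6, RHS = -1/3. No, v is not the weak derivative of u.

u(x) = -2*x**2 + x - 2, classical derivative u'(x) = 1 - 4*x.
φ(x) = x(1−x), so φ'(x) = 1 - 2*x.
Note φ(0) = φ(1) = 0, so the boundary term u·φ vanishes.
LHS = ∫_0^1 u(x) φ'(x) dx = ∫_0^1 (4*x^3 - 4*x^2 + 5*x - 2) dx. Term by term:
  ∫_0^1 4*x^3 dx = 1;  ∫_0^1 -4*x^2 dx = -4/3;  ∫_0^1 5*x dx = 5/2;
  ∫_0^1 -2 dx = -2.
Sum: 1 − 4/3 + 5/2 − 2 = 1/6.
So LHS = 1/6.
∫_0^1 v(x) φ(x) dx = ∫_0^1 (4*x^3 - 8*x^2 + 4*x) dx. Term by term:
  ∫_0^1 4*x^3 dx = 1;  ∫_0^1 -8*x^2 dx = -8/3;  ∫_0^1 4*x dx = 2.
Sum: 1 − 8/3 + 2 = 1/3.
So RHS = -∫_0^1 v(x) φ(x) dx = -1/3.
LHS − RHS = 1/2 ≠ 0, so the identity fails.
(For a valid weak derivative the identity must hold for EVERY test function, in particular this one. The failure shows v is NOT the weak derivative of u.)
Correct weak derivative would be u'(x) = 1 - 4*x.


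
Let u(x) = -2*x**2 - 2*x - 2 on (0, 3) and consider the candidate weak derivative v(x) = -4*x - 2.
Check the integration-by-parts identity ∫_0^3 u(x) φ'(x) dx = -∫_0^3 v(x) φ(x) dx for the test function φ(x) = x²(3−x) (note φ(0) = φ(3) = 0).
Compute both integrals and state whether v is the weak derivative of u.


LHS = 621/10, RHS = 621/10. Yes, v = u' weakly.

u(x) = -2*x**2 - 2*x - 2, classical derivative u'(x) = -4*x - 2.
φ(x) = x²(3−x), so φ'(x) = 3*x*(2 - x).
Note φ(0) = φ(3) = 0, so the boundary term u·φ vanishes.
LHS = ∫_0^3 u(x) φ'(x) dx = ∫_0^3 (6*x^4 - 6*x^3 - 6*x^2 - 12*x) dx. Term by term:
  ∫_0^3 6*x^4 dx = 1458/5;  ∫_0^3 -6*x^3 dx = -243/2;  ∫_0^3 -6*x^2 dx = -54;
  ∫_0^3 -12*x dx = -54.
Sum: 1458/5 − 243/2 − 54 − 54 = 621/10.
So LHS = 621/10.
∫_0^3 v(x) φ(x) dx = ∫_0^3 (4*x^4 - 10*x^3 - 6*x^2) dx. Term by term:
  ∫_0^3 4*x^4 dx = 972/5;  ∫_0^3 -10*x^3 dx = -405/2;  ∫_0^3 -6*x^2 dx = -54.
Sum: 972/5 − 405/2 − 54 = -621/10.
So RHS = -∫_0^3 v(x) φ(x) dx = 621/10.
LHS = RHS, so the identity holds for this test φ.
Moreover u is smooth here and v(x) = u'(x) = -4*x - 2 pointwise, so the identity holds for every test function. Hence v is the weak derivative of u.


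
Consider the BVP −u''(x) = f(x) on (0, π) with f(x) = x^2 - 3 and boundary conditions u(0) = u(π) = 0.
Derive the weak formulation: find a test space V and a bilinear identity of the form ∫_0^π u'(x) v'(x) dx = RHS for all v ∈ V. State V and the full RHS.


V = H^1_0(0, π) (so v(0) = v(π) = 0); weak form: ∫_0^π u'v' dx = ∫_0^π (x^2 - 3) v dx for all v ∈ V.

Multiply both sides by a test function v and integrate from 0 to π:
  ∫_0^π −u''(x) v(x) dx = ∫_0^π f(x) v(x) dx.
Integrate the LHS by parts once:
  ∫_0^π −u'' v dx = −[u'(x) v(x)]_0^π + ∫_0^π u'(x) v'(x) dx.
Thus ∫_0^π u'(x) v'(x) dx = ∫_0^π f(x) v(x) dx + [u'(x) v(x)]_0^π.
Choose V so that boundary terms are either known or forced to vanish.
u is Dirichlet: u(0) = u(π) = 0. Let V = H^1_0(0, π); then v(0) = v(π) = 0, and [u' v]_0^π = 0.
Weak formulation: find u (satisfying any essential BC) such that ∫_0^π u'(x) v'(x) dx = ∫_0^π f v dx for all v ∈ V.
Substituting f(x) = x^2 - 3, the right-hand side is ∫_0^π (x^2 - 3) v dx.


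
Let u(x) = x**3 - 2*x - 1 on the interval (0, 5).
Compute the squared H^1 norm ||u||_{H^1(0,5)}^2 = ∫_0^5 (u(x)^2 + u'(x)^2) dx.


||u||_{H^1}^2 = 576025/42

The H^1 norm (squared) on an interval (0, L) is
  ||u||_{H^1}^2 = ∫_0^L u(x)^2 dx + ∫_0^L u'(x)^2 dx.
Compute u'(x) = 3*x**2 - 2.
Then u(x)^2 = x**6 - 4*x**4 - 2*x**3 + 4*x**2 + 4*x + 1 and u'(x)^2 = 9*x**4 - 12*x**2 + 4.
Integrate each monomial from 0 to 5 using ∫_0^5 c·x^n dx = c·5^(n+1)/(n+1):
  ∫_0^5 u(x)^2 dx = ∫_0^5 (x^6 - 4*x^4 - 2*x^3 + 4*x^2 + 4*x + 1) dx. Term by term:
    ∫_0^5 x^6 dx = 78125/7;  ∫_0^5 -4*x^4 dx = -2500;  ∫_0^5 -2*x^3 dx = -625/2;
    ∫_0^5 4*x^2 dx = 500/3;  ∫_0^5 4*x dx = 50;  ∫_0^5 1 dx = 5.
  Sum: 78125/7 − 2500 − 625/2 + 500/3 + 50 + 5 = 359935/42.
  ∫_0^5 u'(x)^2 dx = ∫_0^5 (9*x^4 - 12*x^2 + 4) dx. Term by term:
    ∫_0^5 9*x^4 dx = 5625;  ∫_0^5 -12*x^2 dx = -500;  ∫_0^5 4 dx = 20.
  Sum: 5625 − 500 + 20 = 5145.
Adding: ||u||_{H^1}^2 = 359935/42 + 5145 = 576025/42.


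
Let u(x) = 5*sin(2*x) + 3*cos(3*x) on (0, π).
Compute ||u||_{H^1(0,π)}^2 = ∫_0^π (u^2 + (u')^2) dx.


||u||_{H^1(0,π)}^2 = -240 + 215*π/2

u'(x) = -9*sin(3*x) + 10*cos(2*x).
Expand u² and (u')² and integrate term by term on (0, π), using: for integers n ≥ 1, ∫_0^π sin²(nx) dx = ∫_0^π cos²(nx) dx = π/2; for n ≠ n', ∫_0^π sin(nx)sin(n'x) dx = ∫_0^π cos(nx)cos(n'x) dx = 0; and by product-to-sum, ∫_0^π sin(nx)cos(n'x) dx = ½∫_0^π [sin((n+n')x) + sin((n−n')x)] dx, which is 0 when n+n' is even and 2n/(n²−n'²) when n+n' is odd (it need not vanish on (0, π)).
  u² squared terms: (3)²·∫cos(3x)² dx = 9·π/2 = 9*π/2;  (5)²·∫sin(2x)² dx = 25·π/2 = 25*π/2.
  u² cross terms: 2·(3)·(5)·∫cos(3x)·sin(2x) dx = 30·(-4/5) = -24.
  So ∫_0^π u² dx = 9*π/2 + 25*π/2 − 24 = -24 + 17*π.
  (u')² squared terms: (-9)²·∫sin(3x)² dx = 81·π/2 = 81*π/2;  (10)²·∫cos(2x)² dx = 100·π/2 = 50*π.
  (u')² cross terms: 2·(-9)·(10)·∫sin(3x)·cos(2x) dx = -180·(6/5) = -216.
  So ∫_0^π (u')² dx = 81*π/2 + 50*π − 216 = -216 + 181*π/2.
||u||_{H^1}^2 = (-24 + 17*π) + (-216 + 181*π/2) = -240 + 215*π/2.


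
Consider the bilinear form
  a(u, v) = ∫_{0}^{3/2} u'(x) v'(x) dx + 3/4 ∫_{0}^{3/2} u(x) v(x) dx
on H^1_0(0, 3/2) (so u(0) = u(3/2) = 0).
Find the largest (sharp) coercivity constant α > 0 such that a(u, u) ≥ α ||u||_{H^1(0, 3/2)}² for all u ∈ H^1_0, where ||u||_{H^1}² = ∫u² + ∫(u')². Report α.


α = (27 + 16*π^2)/(4*(9 + 4*π^2))

Coercivity of a(·,·) on H^1_0(0, 3/2) means a(u, u) ≥ α ||u||_{H^1}² for every u ∈ H^1_0.
The interval has length L = 3/2, and Poincaré/coercivity depend only on L. Here a(u, u) = ∫(u')² + (3/4)·∫u².
Here 0 < c = 3/4 < 1. The condition a(u,u) ≥ α||u||_{H^1}² reads (1−α)∫(u')² ≥ (α−c)∫u². Any admissible α is ≤ 1 (rapidly oscillating u have ∫u²/∫(u')² → 0), and α = 1 would force 0 ≥ (1−c)∫u², impossible since c < 1; so 1−α > 0. By the sharp Poincaré inequality on H^1_0 of an interval of length L, ∫(u')² ≥ (π/L)²∫u² with equality for the first sine mode sin(π(x−x₀)/L) (x₀ the left endpoint), so the inequality holds for all u iff (1−α)(π/L)² ≥ α − c, i.e. α ≤ ((π/L)² + c)/((π/L)² + 1) = (1 + c(L/π)²)/(1 + (L/π)²). With (π/L)² = 4*π^2/9 and c = 3/4, the largest admissible constant is α = ((π/L)² + c)/((π/L)² + 1).
Simplifying, α = (27 + 16*π^2)/(4*(9 + 4*π^2)).


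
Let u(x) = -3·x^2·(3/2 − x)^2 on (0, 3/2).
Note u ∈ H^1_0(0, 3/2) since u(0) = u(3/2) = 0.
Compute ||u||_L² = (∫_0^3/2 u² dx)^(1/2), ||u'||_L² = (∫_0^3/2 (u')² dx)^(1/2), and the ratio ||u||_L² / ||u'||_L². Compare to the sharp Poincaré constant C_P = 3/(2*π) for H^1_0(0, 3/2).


||u||_L² / ||u'||_L² = sqrt(3)/4 < C_P = 3/(2*π).

u(x) = -3·x^2·(3/2 − x)^2, so u'(x) = 3*x*(-8*x^2 + 18*x - 9)/2.
u(x) = -3·x^2·(3/2 − x)^2 vanishes at x = 0 and x = 3/2, so u ∈ H^1_0(0, 3/2). Differentiate via the product rule and integrate the resulting polynomials term by term.
  ∫_0^3/2 u² dx = ∫_0^3/2 (9*x^8 - 54*x^7 + 243*x^6/2 - 243*x^5/2 + 729*x^4/16) dx. Term by term:
    ∫_0^3/2 9*x^8 dx = 19683/512;  ∫_0^3/2 -54*x^7 dx = -177147/1024;  ∫_0^3/2 243*x^6/2 dx = 531441/1792;
    ∫_0^3/2 -243*x^5/2 dx = -59049/256;  ∫_0^3/2 729*x^4/16 dx = 177147/2560.
  Sum: 19683/512 − 177147/1024 + 531441/1792 − 59049/256 + 177147/2560 = 19683/35840.
  ∫_0^3/2 (u')² dx = ∫_0^3/2 (144*x^6 - 648*x^5 + 1053*x^4 - 729*x^3 + 729*x^2/4) dx. Term by term:
    ∫_0^3/2 144*x^6 dx = 19683/56;  ∫_0^3/2 -648*x^5 dx = -19683/16;  ∫_0^3/2 1053*x^4 dx = 255879/160;
    ∫_0^3/2 -729*x^3 dx = -59049/64;  ∫_0^3/2 729*x^2/4 dx = 6561/32.
  Sum: 19683/56 − 19683/16 + 255879/160 − 59049/64 + 6561/32 = 6561/2240.
∫_0^3/2 u² dx = 19683/35840, so ||u||_L² = 81*sqrt(105)/1120.
∫_0^3/2 (u')² dx = 6561/2240, so ||u'||_L² = 81*sqrt(35)/280.
Ratio ||u||_L² / ||u'||_L² = sqrt(3)/4.
Sharp Poincaré constant on H^1_0(0, 3/2) is C_P = L/π = 3/(2*π), achieved by sin(2*π/3·x).
A polynomial bump cannot attain the sharp Poincaré constant (only the first sine eigenfunction does), so the ratio is strictly less than C_P, consistent with ||u||_L² ≤ C_P ||u'||_L².


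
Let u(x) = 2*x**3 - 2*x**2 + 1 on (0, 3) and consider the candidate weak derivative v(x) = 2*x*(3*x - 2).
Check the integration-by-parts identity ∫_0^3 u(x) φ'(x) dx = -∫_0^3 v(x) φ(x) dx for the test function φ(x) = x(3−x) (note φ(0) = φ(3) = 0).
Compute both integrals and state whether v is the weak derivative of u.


LHS = -459/10, RHS = -459/10. Yes, v = u' weakly.

u(x) = 2*x**3 - 2*x**2 + 1, classical derivative u'(x) = 6*x**2 - 4*x.
φ(x) = x(3−x), so φ'(x) = 3 - 2*x.
Note φ(0) = φ(3) = 0, so the boundary term u·φ vanishes.
LHS = ∫_0^3 u(x) φ'(x) dx = ∫_0^3 (-4*x^4 + 10*x^3 - 6*x^2 - 2*x + 3) dx. Term by term:
  ∫_0^3 -4*x^4 dx = -972/5;  ∫_0^3 10*x^3 dx = 405/2;  ∫_0^3 -6*x^2 dx = -54;
  ∫_0^3 -2*x dx = -9;  ∫_0^3 3 dx = 9.
Sum: -972/5 + 405/2 − 54 − 9 + 9 = -459/10.
So LHS = -459/10.
∫_0^3 v(x) φ(x) dx = ∫_0^3 (-6*x^4 + 22*x^3 - 12*x^2) dx. Term by term:
  ∫_0^3 -6*x^4 dx = -1458/5;  ∫_0^3 22*x^3 dx = 891/2;  ∫_0^3 -12*x^2 dx = -108.
Sum: -1458/5 + 891/2 − 108 = 459/10.
So RHS = -∫_0^3 v(x) φ(x) dx = -459/10.
LHS = RHS, so the identity holds for this test φ.
Moreover u is smooth here and v(x) = u'(x) = 6*x**2 - 4*x pointwise, so the identity holds for every test function. Hence v is the weak derivative of u.


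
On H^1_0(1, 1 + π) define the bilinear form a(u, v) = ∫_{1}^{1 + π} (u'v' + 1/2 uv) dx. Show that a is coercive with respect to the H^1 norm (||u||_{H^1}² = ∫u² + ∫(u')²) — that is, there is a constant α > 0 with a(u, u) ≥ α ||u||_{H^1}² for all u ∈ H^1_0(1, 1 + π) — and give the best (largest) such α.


α = 3/4

Coercivity of a(·,·) on H^1_0(1, 1 + π) means a(u, u) ≥ α ||u||_{H^1}² for every u ∈ H^1_0.
The interval has length L = π, and Poincaré/coercivity depend only on L. Here a(u, u) = ∫(u')² + (1/2)·∫u².
Here 0 < c = 1/2 < 1. The condition a(u,u) ≥ α||u||_{H^1}² reads (1−α)∫(u')² ≥ (α−c)∫u². Any admissible α is ≤ 1 (rapidly oscillating u have ∫u²/∫(u')² → 0), and α = 1 would force 0 ≥ (1−c)∫u², impossible since c < 1; so 1−α > 0. By the sharp Poincaré inequality on H^1_0 of an interval of length L, ∫(u')² ≥ (π/L)²∫u² with equality for the first sine mode sin(π(x−x₀)/L) (x₀ the left endpoint), so the inequality holds for all u iff (1−α)(π/L)² ≥ α − c, i.e. α ≤ ((π/L)² + c)/((π/L)² + 1) = (1 + c(L/π)²)/(1 + (L/π)²). With (π/L)² = 1 and c = 1/2, the largest admissible constant is α = ((π/L)² + c)/((π/L)² + 1).
Simplifying, α = 3/4.


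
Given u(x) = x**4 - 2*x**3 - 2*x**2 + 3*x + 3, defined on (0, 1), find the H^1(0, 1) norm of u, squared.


||u||_{H^1}^2 = 10057/630

The H^1 norm (squared) on an interval (0, L) is
  ||u||_{H^1}^2 = ∫_0^L u(x)^2 dx + ∫_0^L u'(x)^2 dx.
Compute u'(x) = 4*x**3 - 6*x**2 - 4*x + 3.
Then u(x)^2 = x**8 - 4*x**7 + 14*x**5 - 2*x**4 - 24*x**3 - 3*x**2 + 18*x + 9 and u'(x)^2 = 16*x**6 - 48*x**5 + 4*x**4 + 72*x**3 - 20*x**2 - 24*x + 9.
Integrate each monomial from 0 to 1 using ∫_0^1 c·x^n dx = c·1^(n+1)/(n+1):
  ∫_0^1 u(x)^2 dx = ∫_0^1 (x^8 - 4*x^7 + 14*x^5 - 2*x^4 - 24*x^3 - 3*x^2 + 18*x + 9) dx. Term by term:
    ∫_0^1 x^8 dx = 1/9;  ∫_0^1 -4*x^7 dx = -1/2;  ∫_0^1 14*x^5 dx = 7/3;
    ∫_0^1 -2*x^4 dx = -2/5;  ∫_0^1 -24*x^3 dx = -6;  ∫_0^1 -3*x^2 dx = -1;
    ∫_0^1 18*x dx = 9;  ∫_0^1 9 dx = 9.
  Sum: 1/9 − 1/2 + 7/3 − 2/5 − 6 − 1 + 9 + 9 = 1129/90.
  ∫_0^1 u'(x)^2 dx = ∫_0^1 (16*x^6 - 48*x^5 + 4*x^4 + 72*x^3 - 20*x^2 - 24*x + 9) dx. Term by term:
    ∫_0^1 16*x^6 dx = 16/7;  ∫_0^1 -48*x^5 dx = -8;  ∫_0^1 4*x^4 dx = 4/5;
    ∫_0^1 72*x^3 dx = 18;  ∫_0^1 -20*x^2 dx = -20/3;  ∫_0^1 -24*x dx = -12;
    ∫_0^1 9 dx = 9.
  Sum: 16/7 − 8 + 4/5 + 18 − 20/3 − 12 + 9 = 359/105.
Adding: ||u||_{H^1}^2 = 1129/90 + 359/105 = 10057/630.


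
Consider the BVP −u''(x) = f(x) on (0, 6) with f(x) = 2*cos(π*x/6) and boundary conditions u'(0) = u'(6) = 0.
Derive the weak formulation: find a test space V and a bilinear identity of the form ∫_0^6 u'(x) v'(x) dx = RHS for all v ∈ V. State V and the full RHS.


V = H^1(0, 6) (no boundary constraint on v; u is determined up to an additive constant); weak form: ∫_0^6 u'v' dx = ∫_0^6 (2*cos(π*x/6)) v dx for all v ∈ V.

Multiply both sides by a test function v and integrate from 0 to 6:
  ∫_0^6 −u''(x) v(x) dx = ∫_0^6 f(x) v(x) dx.
Integrate the LHS by parts once:
  ∫_0^6 −u'' v dx = −[u'(x) v(x)]_0^6 + ∫_0^6 u'(x) v'(x) dx.
Thus ∫_0^6 u'(x) v'(x) dx = ∫_0^6 f(x) v(x) dx + [u'(x) v(x)]_0^6.
Choose V so that boundary terms are either known or forced to vanish.
u has homogeneous Neumann: u'(0) = u'(6) = 0. So [u' v]_0^6 = 0·v(6) − 0·v(0) = 0 for any v; take V = H^1(0, 6).
Weak formulation: find u (satisfying any essential BC) such that ∫_0^6 u'(x) v'(x) dx = ∫_0^6 f v dx for all v ∈ V (homogeneous Neumann, so boundary terms vanish).
Substituting f(x) = 2*cos(π*x/6), the right-hand side is ∫_0^6 (2*cos(π*x/6)) v dx.
Compatibility check (pure Neumann): taking v ≡ 1 ∈ V gives 0 = ∫_0^6 f dx + (0) − (0), i.e. ∫_0^6 f dx must equal u'(0) − u'(6) = 0. Indeed ∫_0^6 (2*cos(π*x/6)) dx = 0, so the data are compatible. The solution is then unique only up to an additive constant (fix it e.g. by requiring ∫_0^6 u dx = 0).


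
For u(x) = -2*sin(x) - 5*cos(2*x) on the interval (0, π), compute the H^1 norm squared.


||u||_{H^1(0,π)}^2 = -200/3 + 133*π/2

u'(x) = 10*sin(2*x) - 2*cos(x).
Expand u² and (u')² and integrate term by term on (0, π), using: for integers n ≥ 1, ∫_0^π sin²(nx) dx = ∫_0^π cos²(nx) dx = π/2; for n ≠ n', ∫_0^π sin(nx)sin(n'x) dx = ∫_0^π cos(nx)cos(n'x) dx = 0; and by product-to-sum, ∫_0^π sin(nx)cos(n'x) dx = ½∫_0^π [sin((n+n')x) + sin((n−n')x)] dx, which is 0 when n+n' is even and 2n/(n²−n'²) when n+n' is odd (it need not vanish on (0, π)).
  u² squared terms: (-5)²·∫cos(2x)² dx = 25·π/2 = 25*π/2;  (-2)²·∫sin(x)² dx = 4·π/2 = 2*π.
  u² cross terms: 2·(-5)·(-2)·∫cos(2x)·sin(x) dx = 20·(-2/3) = -40/3.
  So ∫_0^π u² dx = 25*π/2 + 2*π − 40/3 = -40/3 + 29*π/2.
  (u')² squared terms: (-2)²·∫cos(x)² dx = 4·π/2 = 2*π;  (10)²·∫sin(2x)² dx = 100·π/2 = 50*π.
  (u')² cross terms: 2·(-2)·(10)·∫cos(x)·sin(2x) dx = -40·(4/3) = -160/3.
  So ∫_0^π (u')² dx = 2*π + 50*π − 160/3 = -160/3 + 52*π.
||u||_{H^1}^2 = (-40/3 + 29*π/2) + (-160/3 + 52*π) = -200/3 + 133*π/2.


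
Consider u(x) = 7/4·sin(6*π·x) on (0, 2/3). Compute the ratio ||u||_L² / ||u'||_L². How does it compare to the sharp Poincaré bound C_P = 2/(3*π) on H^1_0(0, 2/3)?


||u||_L² / ||u'||_L² = 1/(6*π) < C_P = 2/(3*π).

u(x) = 7/4·sin(6*π·x), so u'(x) = 21*π*cos(6*π*x)/2.
Writing u(x) = A·sin(kπx/L) with A = 7/4 and k = 4, use ∫_0^L sin²(kπx/L) dx = L/2 and ∫_0^L cos²(kπx/L) dx = L/2.
u² = 49/16·sin²(6*π·x) and (u')² = 441*π^2/4·cos²(6*π·x), and each of sin², cos² integrates to L/2 = 1/3 over (0, 2/3).
∫_0^2/3 u² dx = 49/48, so ||u||_L² = 7*sqrt(3)/12.
∫_0^2/3 (u')² dx = 147*π^2/4, so ||u'||_L² = 7*sqrt(3)*π/2.
Ratio ||u||_L² / ||u'||_L² = 1/(6*π).
Sharp Poincaré constant on H^1_0(0, 2/3) is C_P = L/π = 2/(3*π), achieved by sin(3*π/2·x).
This is the k = 4 harmonic; the ratio L/(kπ) is strictly less than C_P = L/π, consistent with the sharp inequality ||u||_L² ≤ C_P ||u'||_L².


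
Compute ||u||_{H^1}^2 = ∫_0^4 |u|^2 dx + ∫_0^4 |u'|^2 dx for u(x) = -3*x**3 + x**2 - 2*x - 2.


||u||_{H^1}^2 = 3707936/105

The H^1 norm (squared) on an interval (0, L) is
  ||u||_{H^1}^2 = ∫_0^L u(x)^2 dx + ∫_0^L u'(x)^2 dx.
Compute u'(x) = -9*x**2 + 2*x - 2.
Then u(x)^2 = 9*x**6 - 6*x**5 + 13*x**4 + 8*x**3 + 8*x + 4 and u'(x)^2 = 81*x**4 - 36*x**3 + 40*x**2 - 8*x + 4.
Integrate each monomial from 0 to 4 using ∫_0^4 c·x^n dx = c·4^(n+1)/(n+1):
  ∫_0^4 u(x)^2 dx = ∫_0^4 (9*x^6 - 6*x^5 + 13*x^4 + 8*x^3 + 8*x + 4) dx. Term by term:
    ∫_0^4 9*x^6 dx = 147456/7;  ∫_0^4 -6*x^5 dx = -4096;  ∫_0^4 13*x^4 dx = 13312/5;
    ∫_0^4 8*x^3 dx = 512;  ∫_0^4 8*x dx = 64;  ∫_0^4 4 dx = 16.
  Sum: 147456/7 − 4096 + 13312/5 + 512 + 64 + 16 = 707824/35.
  ∫_0^4 u'(x)^2 dx = ∫_0^4 (81*x^4 - 36*x^3 + 40*x^2 - 8*x + 4) dx. Term by term:
    ∫_0^4 81*x^4 dx = 82944/5;  ∫_0^4 -36*x^3 dx = -2304;  ∫_0^4 40*x^2 dx = 2560/3;
    ∫_0^4 -8*x dx = -64;  ∫_0^4 4 dx = 16.
  Sum: 82944/5 − 2304 + 2560/3 − 64 + 16 = 226352/15.
Adding: ||u||_{H^1}^2 = 707824/35 + 226352/15 = 3707936/105.


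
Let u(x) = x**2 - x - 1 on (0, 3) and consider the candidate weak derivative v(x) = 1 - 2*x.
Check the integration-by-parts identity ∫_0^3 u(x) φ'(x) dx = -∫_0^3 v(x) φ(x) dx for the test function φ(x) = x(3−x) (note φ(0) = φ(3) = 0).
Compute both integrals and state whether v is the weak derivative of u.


LHS = -9, RHS = 9. No, v is not the weak derivative of u.

u(x) = x**2 - x - 1, classical derivative u'(x) = 2*x - 1.
φ(x) = x(3−x), so φ'(x) = 3 - 2*x.
Note φ(0) = φ(3) = 0, so the boundary term u·φ vanishes.
LHS = ∫_0^3 u(x) φ'(x) dx = ∫_0^3 (-2*x^3 + 5*x^2 - x - 3) dx. Term by term:
  ∫_0^3 -2*x^3 dx = -81/2;  ∫_0^3 5*x^2 dx = 45;  ∫_0^3 -x dx = -9/2;
  ∫_0^3 -3 dx = -9.
Sum: -81/2 + 45 − 9/2 − 9 = -9.
So LHS = -9.
∫_0^3 v(x) φ(x) dx = ∫_0^3 (2*x^3 - 7*x^2 + 3*x) dx. Term by term:
  ∫_0^3 2*x^3 dx = 81/2;  ∫_0^3 -7*x^2 dx = -63;  ∫_0^3 3*x dx = 27/2.
Sum: 81/2 − 63 + 27/2 = -9.
So RHS = -∫_0^3 v(x) φ(x) dx = 9.
LHS − RHS = -18 ≠ 0, so the identity fails.
(For a valid weak derivative the identity must hold for EVERY test function, in particular this one. The failure shows v is NOT the weak derivative of u.)
Correct weak derivative would be u'(x) = 2*x - 1.


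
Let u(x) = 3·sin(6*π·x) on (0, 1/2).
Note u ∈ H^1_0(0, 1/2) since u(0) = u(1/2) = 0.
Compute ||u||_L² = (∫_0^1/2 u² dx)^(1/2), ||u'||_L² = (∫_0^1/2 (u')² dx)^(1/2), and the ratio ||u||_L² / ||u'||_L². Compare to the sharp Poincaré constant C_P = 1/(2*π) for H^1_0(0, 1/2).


||u||_L² / ||u'||_L² = 1/(6*π) < C_P = 1/(2*π).

u(x) = 3·sin(6*π·x), so u'(x) = 18*π*cos(6*π*x).
Writing u(x) = A·sin(kπx/L) with A = 3 and k = 3, use ∫_0^L sin²(kπx/L) dx = L/2 and ∫_0^L cos²(kπx/L) dx = L/2.
u² = 9·sin²(6*π·x) and (u')² = 324*π^2·cos²(6*π·x), and each of sin², cos² integrates to L/2 = 1/4 over (0, 1/2).
∫_0^1/2 u² dx = 9/4, so ||u||_L² = 3/2.
∫_0^1/2 (u')² dx = 81*π^2, so ||u'||_L² = 9*π.
Ratio ||u||_L² / ||u'||_L² = 1/(6*π).
Sharp Poincaré constant on H^1_0(0, 1/2) is C_P = L/π = 1/(2*π), achieved by sin(2*π·x).
This is the k = 3 harmonic; the ratio L/(kπ) is strictly less than C_P = L/π, consistent with the sharp inequality ||u||_L² ≤ C_P ||u'||_L².


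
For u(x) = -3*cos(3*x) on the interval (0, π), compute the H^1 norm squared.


||u||_{H^1(0,π)}^2 = 45*π

u'(x) = 9*sin(3*x).
Expand u² and (u')² and integrate term by term on (0, π), using: for integers n ≥ 1, ∫_0^π sin²(nx) dx = ∫_0^π cos²(nx) dx = π/2; for n ≠ n', ∫_0^π sin(nx)sin(n'x) dx = ∫_0^π cos(nx)cos(n'x) dx = 0; and by product-to-sum, ∫_0^π sin(nx)cos(n'x) dx = ½∫_0^π [sin((n+n')x) + sin((n−n')x)] dx, which is 0 when n+n' is even and 2n/(n²−n'²) when n+n' is odd (it need not vanish on (0, π)).
  u² squared terms: (-3)²·∫cos(3x)² dx = 9·π/2 = 9*π/2.
  So ∫_0^π u² dx = 9*π/2.
  (u')² squared terms: (9)²·∫sin(3x)² dx = 81·π/2 = 81*π/2.
  So ∫_0^π (u')² dx = 81*π/2.
||u||_{H^1}^2 = (9*π/2) + (81*π/2) = 45*π.


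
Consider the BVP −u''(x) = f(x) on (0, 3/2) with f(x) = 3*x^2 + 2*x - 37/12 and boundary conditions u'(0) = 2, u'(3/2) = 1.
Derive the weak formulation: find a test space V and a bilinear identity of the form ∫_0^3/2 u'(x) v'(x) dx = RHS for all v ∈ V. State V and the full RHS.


V = H^1(0, 3/2) (v unrestricted at boundary; u is determined up to an additive constant); weak form: ∫_0^3/2 u'v' dx = ∫_0^3/2 (3*x^2 + 2*x - 37/12) v dx + v(3/2) − 2·v(0) for all v ∈ V.

Multiply both sides by a test function v and integrate from 0 to 3/2:
  ∫_0^3/2 −u''(x) v(x) dx = ∫_0^3/2 f(x) v(x) dx.
Integrate the LHS by parts once:
  ∫_0^3/2 −u'' v dx = −[u'(x) v(x)]_0^3/2 + ∫_0^3/2 u'(x) v'(x) dx.
Thus ∫_0^3/2 u'(x) v'(x) dx = ∫_0^3/2 f(x) v(x) dx + [u'(x) v(x)]_0^3/2.
Choose V so that boundary terms are either known or forced to vanish.
u has inhomogeneous Neumann u'(0) = 2, u'(3/2) = 1. [u' v]_0^3/2 = (1)·v(3/2) − (2)·v(0) = v(3/2) − 2·v(0). Take V = H^1(0, 3/2); boundary term becomes part of RHS.
Weak formulation: find u (satisfying any essential BC) such that ∫_0^3/2 u'(x) v'(x) dx = ∫_0^3/2 f v dx + v(3/2) − 2·v(0) for all v ∈ V (Neumann data are natural BCs: they enter the RHS as boundary terms).
Substituting f(x) = 3*x^2 + 2*x - 37/12, the right-hand side is ∫_0^3/2 (3*x^2 + 2*x - 37/12) v dx + v(3/2) − 2·v(0).
Compatibility check (pure Neumann): taking v ≡ 1 ∈ V gives 0 = ∫_0^3/2 f dx + (1) − (2), i.e. ∫_0^3/2 f dx must equal u'(0) − u'(3/2) = 1. Indeed ∫_0^3/2 (3*x^2 + 2*x - 37/12) dx = 1, so the data are compatible. The solution is then unique only up to an additive constant (fix it e.g. by requiring ∫_0^3/2 u dx = 0).


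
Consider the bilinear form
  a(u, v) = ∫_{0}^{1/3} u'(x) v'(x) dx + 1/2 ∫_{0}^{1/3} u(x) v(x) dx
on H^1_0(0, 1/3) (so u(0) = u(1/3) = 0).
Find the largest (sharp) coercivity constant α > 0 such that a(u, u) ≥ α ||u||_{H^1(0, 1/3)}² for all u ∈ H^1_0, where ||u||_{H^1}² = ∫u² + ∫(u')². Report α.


α = (1 + 18*π^2)/(2*(1 + 9*π^2))

Coercivity of a(·,·) on H^1_0(0, 1/3) means a(u, u) ≥ α ||u||_{H^1}² for every u ∈ H^1_0.
The interval has length L = 1/3, and Poincaré/coercivity depend only on L. Here a(u, u) = ∫(u')² + (1/2)·∫u².
Here 0 < c = 1/2 < 1. The condition a(u,u) ≥ α||u||_{H^1}² reads (1−α)∫(u')² ≥ (α−c)∫u². Any admissible α is ≤ 1 (rapidly oscillating u have ∫u²/∫(u')² → 0), and α = 1 would force 0 ≥ (1−c)∫u², impossible since c < 1; so 1−α > 0. By the sharp Poincaré inequality on H^1_0 of an interval of length L, ∫(u')² ≥ (π/L)²∫u² with equality for the first sine mode sin(π(x−x₀)/L) (x₀ the left endpoint), so the inequality holds for all u iff (1−α)(π/L)² ≥ α − c, i.e. α ≤ ((π/L)² + c)/((π/L)² + 1) = (1 + c(L/π)²)/(1 + (L/π)²). With (π/L)² = 9*π^2 and c = 1/2, the largest admissible constant is α = ((π/L)² + c)/((π/L)² + 1).
Simplifying, α = (1 + 18*π^2)/(2*(1 + 9*π^2)).


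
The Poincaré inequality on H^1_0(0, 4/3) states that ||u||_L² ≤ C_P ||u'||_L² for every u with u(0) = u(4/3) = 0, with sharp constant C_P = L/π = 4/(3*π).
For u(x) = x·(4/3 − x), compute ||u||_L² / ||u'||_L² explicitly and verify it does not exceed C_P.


||u||_L² / ||u'||_L² = 2*sqrt(10)/15 < C_P = 4/(3*π).

u(x) = x·(4/3 − x), so u'(x) = 4/3 - 2*x.
u(x) = x·(4/3 − x) vanishes at x = 0 and x = 4/3, so u ∈ H^1_0(0, 4/3). Differentiate via the product rule and integrate the resulting polynomials term by term.
  ∫_0^4/3 u² dx = ∫_0^4/3 (x^4 - 8*x^3/3 + 16*x^2/9) dx. Term by term:
    ∫_0^4/3 x^4 dx = 1024/1215;  ∫_0^4/3 -8*x^3/3 dx = -512/243;  ∫_0^4/3 16*x^2/9 dx = 1024/729.
  Sum: 1024/1215 − 512/243 + 1024/729 = 512/3645.
  ∫_0^4/3 (u')² dx = ∫_0^4/3 (4*x^2 - 16*x/3 + 16/9) dx. Term by term:
    ∫_0^4/3 4*x^2 dx = 256/81;  ∫_0^4/3 -16*x/3 dx = -128/27;  ∫_0^4/3 16/9 dx = 64/27.
  Sum: 256/81 − 128/27 + 64/27 = 64/81.
∫_0^4/3 u² dx = 512/3645, so ||u||_L² = 16*sqrt(10)/135.
∫_0^4/3 (u')² dx = 64/81, so ||u'||_L² = 8/9.
Ratio ||u||_L² / ||u'||_L² = 2*sqrt(10)/15.
Sharp Poincaré constant on H^1_0(0, 4/3) is C_P = L/π = 4/(3*π), achieved by sin(3*π/4·x).
A polynomial bump cannot attain the sharp Poincaré constant (only the first sine eigenfunction does), so the ratio is strictly less than C_P, consistent with ||u||_L² ≤ C_P ||u'||_L².


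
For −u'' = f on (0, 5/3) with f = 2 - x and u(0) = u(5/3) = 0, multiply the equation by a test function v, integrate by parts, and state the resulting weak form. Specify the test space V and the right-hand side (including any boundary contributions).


V = H^1_0(0, 5/3) (so v(0) = v(5/3) = 0); weak form: ∫_0^5/3 u'v' dx = ∫_0^5/3 (2 - x) v dx for all v ∈ V.

Multiply both sides by a test function v and integrate from 0 to 5/3:
  ∫_0^5/3 −u''(x) v(x) dx = ∫_0^5/3 f(x) v(x) dx.
Integrate the LHS by parts once:
  ∫_0^5/3 −u'' v dx = −[u'(x) v(x)]_0^5/3 + ∫_0^5/3 u'(x) v'(x) dx.
Thus ∫_0^5/3 u'(x) v'(x) dx = ∫_0^5/3 f(x) v(x) dx + [u'(x) v(x)]_0^5/3.
Choose V so that boundary terms are either known or forced to vanish.
u is Dirichlet: u(0) = u(5/3) = 0. Let V = H^1_0(0, 5/3); then v(0) = v(5/3) = 0, and [u' v]_0^5/3 = 0.
Weak formulation: find u (satisfying any essential BC) such that ∫_0^5/3 u'(x) v'(x) dx = ∫_0^5/3 f v dx for all v ∈ V.
Substituting f(x) = 2 - x, the right-hand side is ∫_0^5/3 (2 - x) v dx.
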